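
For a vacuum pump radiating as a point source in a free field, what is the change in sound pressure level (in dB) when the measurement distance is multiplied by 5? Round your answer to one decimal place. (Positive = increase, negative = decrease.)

With spherical spreading the level changes by −20·log₁₀(r₂/r₁).
ΔL = −20·log₁₀(5) = -13.98 dB.

-14.0 dB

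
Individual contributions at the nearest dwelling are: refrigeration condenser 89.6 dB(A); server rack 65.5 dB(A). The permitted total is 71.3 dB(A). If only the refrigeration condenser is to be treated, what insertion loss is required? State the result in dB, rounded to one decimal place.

19.6 dB

The untreated sources together contribute 10^(65.5/10) = 3.548e+06, i.e. 65.50 dB(A).
The limit corresponds to 10^(71.3/10) = 1.349e+07; subtracting the fixed part leaves 9.941e+06 for the refrigeration condenser, i.e. 69.97 dB(A).
Required insertion loss = 89.6 − 69.97 = 19.63 dB.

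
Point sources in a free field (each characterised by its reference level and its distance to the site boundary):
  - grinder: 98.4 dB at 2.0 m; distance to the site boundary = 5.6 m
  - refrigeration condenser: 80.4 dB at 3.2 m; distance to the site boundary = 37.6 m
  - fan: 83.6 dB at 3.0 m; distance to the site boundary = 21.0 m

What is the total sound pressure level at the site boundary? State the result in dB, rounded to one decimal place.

Propagate each source to the receiver with L = L_ref − 20·log₁₀(r/r_ref), then add intensities.
grinder: 98.4 − 20·log₁₀(5.6/2.0) = 98.4 − 8.94 = 89.46 dB.
refrigeration condenser: 80.4 − 20·log₁₀(37.6/3.2) = 80.4 − 21.40 = 59.00 dB.
fan: 83.6 − 20·log₁₀(21.0/3.0) = 83.6 − 16.90 = 66.70 dB.
Σ 10^(L/10) = 8.879e+08 → L_total = 10·log₁₀(8.879e+08) = 89.48 dB.

89.5 dB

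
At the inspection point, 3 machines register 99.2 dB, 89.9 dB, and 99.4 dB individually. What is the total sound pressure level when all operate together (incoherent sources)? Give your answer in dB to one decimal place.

For uncorrelated sources the intensities add, so convert each level to linear form, sum, and take 10·log₁₀ of the total.
Σ 10^(L/10) = 10^(99.2/10) + 10^(89.9/10) + 10^(99.4/10) = 1.800e+10.
L_total = 10·log₁₀(1.800e+10) = 102.55 dB.

102.6 dB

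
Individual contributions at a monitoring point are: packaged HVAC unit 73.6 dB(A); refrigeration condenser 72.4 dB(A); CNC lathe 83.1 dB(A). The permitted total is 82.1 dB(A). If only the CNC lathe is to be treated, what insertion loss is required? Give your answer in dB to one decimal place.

2.2 dB

The untreated sources together contribute 10^(73.6/10) + 10^(72.4/10) = 4.029e+07, i.e. 76.05 dB(A).
To meet 82.1 dB(A) overall, the treated CNC lathe may contribute at most 10^(82.1/10) − 4.029e+07 = 1.219e+08, i.e. 80.86 dB(A).
Required insertion loss = 83.1 − 80.86 = 2.24 dB.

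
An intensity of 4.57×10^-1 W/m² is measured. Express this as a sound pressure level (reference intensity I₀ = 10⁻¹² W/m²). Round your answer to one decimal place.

116.6 dB

L = 10·log₁₀(I/I₀) = 10·log₁₀(4.57×10^-1/10⁻¹²) = 10·log₁₀(4.57×10^11).
L = 10·(0.6599 + 11) = 116.60 dB.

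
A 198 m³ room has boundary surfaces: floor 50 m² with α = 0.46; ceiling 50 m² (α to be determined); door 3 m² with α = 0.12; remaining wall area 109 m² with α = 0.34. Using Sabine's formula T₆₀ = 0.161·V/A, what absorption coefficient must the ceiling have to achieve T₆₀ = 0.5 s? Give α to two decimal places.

0.07

From T₆₀ = 0.161·V/A, the target T₆₀ = 0.5 s needs A = 0.161·198/0.5 = 63.76 m².
Absorption from the other surfaces = 50·0.46 + 3·0.12 + 109·0.34 = 60.42 m², so the ceiling must supply 3.34 m² over 50 m².
α = 3.34/50 = 0.067.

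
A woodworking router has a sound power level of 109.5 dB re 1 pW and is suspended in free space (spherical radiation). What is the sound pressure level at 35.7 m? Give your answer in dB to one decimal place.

The power spreads over a sphere of area 4π·r², so L_p = L_w − 10·log₁₀(4π·r²).
4π·r² = 1.602e+04 m², 10·log₁₀ of that is 42.045 dB.
L_p = 109.5 − 42.045 = 67.45 dB.

67.5 dB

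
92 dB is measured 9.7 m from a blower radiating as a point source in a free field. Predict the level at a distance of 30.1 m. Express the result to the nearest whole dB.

82 dB

Spherical spreading from a point source gives a 20·log₁₀(r₂/r₁) drop.
L₂ = 92 − 20·log₁₀(30.1/9.7) = 92 − 9.836 = 82.16 dB.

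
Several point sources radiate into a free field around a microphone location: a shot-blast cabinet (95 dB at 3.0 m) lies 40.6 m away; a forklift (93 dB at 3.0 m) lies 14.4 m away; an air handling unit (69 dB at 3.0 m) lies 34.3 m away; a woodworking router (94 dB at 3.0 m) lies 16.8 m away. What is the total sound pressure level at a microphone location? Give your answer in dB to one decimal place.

Apply inverse-square spreading to bring every level to the receiver, then sum 10^(L/10).
shot-blast cabinet: 95 − 20·log₁₀(40.6/3.0) = 95 − 22.63 = 72.37 dB.
forklift: 93 − 20·log₁₀(14.4/3.0) = 93 − 13.62 = 79.38 dB.
air handling unit: 69 − 20·log₁₀(34.3/3.0) = 69 − 21.16 = 47.84 dB.
woodworking router: 94 − 20·log₁₀(16.8/3.0) = 94 − 14.96 = 79.04 dB.
Σ 10^(L/10) = 1.840e+08 → L_total = 10·log₁₀(1.840e+08) = 82.65 dB.

82.6 dB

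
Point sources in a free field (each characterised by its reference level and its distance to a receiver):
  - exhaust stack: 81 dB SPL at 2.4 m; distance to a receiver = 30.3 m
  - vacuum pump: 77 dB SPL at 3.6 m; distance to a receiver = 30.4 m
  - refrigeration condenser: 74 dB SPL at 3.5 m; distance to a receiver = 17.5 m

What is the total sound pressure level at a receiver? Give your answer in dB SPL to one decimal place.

Propagate each source to the receiver with L = L_ref − 20·log₁₀(r/r_ref), then add intensities.
exhaust stack: 81 − 20·log₁₀(30.3/2.4) = 81 − 22.02 = 58.98 dB SPL.
vacuum pump: 77 − 20·log₁₀(30.4/3.6) = 77 − 18.53 = 58.47 dB SPL.
refrigeration condenser: 74 − 20·log₁₀(17.5/3.5) = 74 − 13.98 = 60.02 dB SPL.
Σ 10^(L/10) = 2.497e+06 → L_total = 10·log₁₀(2.497e+06) = 63.97 dB SPL.

64.0 dB SPL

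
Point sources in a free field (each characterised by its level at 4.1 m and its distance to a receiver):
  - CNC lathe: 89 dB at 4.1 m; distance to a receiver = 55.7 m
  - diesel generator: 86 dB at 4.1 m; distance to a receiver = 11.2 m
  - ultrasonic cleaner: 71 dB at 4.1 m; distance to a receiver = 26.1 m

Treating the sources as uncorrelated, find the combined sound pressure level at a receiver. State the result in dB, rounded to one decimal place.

77.6 dB

Propagate each source to the receiver with L = L_ref − 20·log₁₀(r/r_ref), then add intensities.
CNC lathe: 89 − 20·log₁₀(55.7/4.1) = 89 − 22.66 = 66.34 dB.
diesel generator: 86 − 20·log₁₀(11.2/4.1) = 86 − 8.73 = 77.27 dB.
ultrasonic cleaner: 71 − 20·log₁₀(26.1/4.1) = 71 − 16.08 = 54.92 dB.
Σ 10^(L/10) = 5.796e+07 → L_total = 10·log₁₀(5.796e+07) = 77.63 dB.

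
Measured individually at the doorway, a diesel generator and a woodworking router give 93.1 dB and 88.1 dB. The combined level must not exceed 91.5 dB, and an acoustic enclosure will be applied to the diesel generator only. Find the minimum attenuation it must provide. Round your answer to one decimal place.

The untreated sources together contribute 10^(88.1/10) = 6.457e+08, i.e. 88.10 dB.
The limit corresponds to 10^(91.5/10) = 1.413e+09; subtracting the fixed part leaves 7.669e+08 for the diesel generator, i.e. 88.85 dB.
Required insertion loss = 93.1 − 88.85 = 4.25 dB.

4.3 dB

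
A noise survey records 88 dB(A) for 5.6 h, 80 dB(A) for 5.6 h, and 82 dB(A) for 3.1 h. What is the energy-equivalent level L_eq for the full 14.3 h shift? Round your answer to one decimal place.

85.1 dB(A)

The energy average is taken in the linear domain: L_eq = 10·log₁₀[(Σ tᵢ·10^(Lᵢ/10))/T], T = 14.3 h.
Σ tᵢ·10^(Lᵢ/10) = 5.6·10^(88/10) + 5.6·10^(80/10) + 3.1·10^(82/10) = 4.585e+09.
L_eq = 10·log₁₀(4.585e+09/14.3) = 85.06 dB(A).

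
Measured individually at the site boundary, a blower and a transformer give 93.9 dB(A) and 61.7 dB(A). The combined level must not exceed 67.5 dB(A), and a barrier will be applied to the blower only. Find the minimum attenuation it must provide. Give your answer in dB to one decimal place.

27.7 dB

The untreated sources together contribute 10^(61.7/10) = 1.479e+06, i.e. 61.70 dB(A).
To meet 67.5 dB(A) overall, the treated blower may contribute at most 10^(67.5/10) − 1.479e+06 = 4.144e+06, i.e. 66.17 dB(A).
Required insertion loss = 93.9 − 66.17 = 27.73 dB.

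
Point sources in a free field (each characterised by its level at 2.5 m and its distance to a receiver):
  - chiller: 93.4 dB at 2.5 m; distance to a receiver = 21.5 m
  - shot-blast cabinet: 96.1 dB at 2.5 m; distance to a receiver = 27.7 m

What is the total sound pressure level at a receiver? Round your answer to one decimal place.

78.0 dB

Propagate each source to the receiver with L = L_ref − 20·log₁₀(r/r_ref), then add intensities.
chiller: 93.4 − 20·log₁₀(21.5/2.5) = 93.4 − 18.69 = 74.71 dB.
shot-blast cabinet: 96.1 − 20·log₁₀(27.7/2.5) = 96.1 − 20.89 = 75.21 dB.
Σ 10^(L/10) = 6.276e+07 → L_total = 10·log₁₀(6.276e+07) = 77.98 dB.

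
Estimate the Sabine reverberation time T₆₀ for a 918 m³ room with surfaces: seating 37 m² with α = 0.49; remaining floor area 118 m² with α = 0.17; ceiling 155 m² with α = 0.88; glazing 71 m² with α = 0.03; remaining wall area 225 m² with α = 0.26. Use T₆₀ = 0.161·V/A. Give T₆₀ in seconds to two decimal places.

Total absorption A = 37·0.49 + 118·0.17 + 155·0.88 + 71·0.03 + 225·0.26 = 235.22 m² sabins.
T₆₀ = 0.161 × 918 / 235.22 = 0.628 s.

0.63 s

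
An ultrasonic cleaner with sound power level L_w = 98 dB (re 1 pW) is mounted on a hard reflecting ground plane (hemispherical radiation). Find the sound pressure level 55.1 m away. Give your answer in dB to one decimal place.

55.2 dB

The power spreads over a hemisphere of area 2π·r², so L_p = L_w − 10·log₁₀(2π·r²).
2π·r² = 1.908e+04 m², 10·log₁₀ of that is 42.805 dB.
L_p = 98 − 42.805 = 55.20 dB.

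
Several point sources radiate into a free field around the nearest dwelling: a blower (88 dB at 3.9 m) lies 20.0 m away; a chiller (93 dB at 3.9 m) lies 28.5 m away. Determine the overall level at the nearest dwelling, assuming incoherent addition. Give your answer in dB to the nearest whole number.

78 dB

Apply inverse-square spreading to bring every level to the receiver, then sum 10^(L/10).
blower: 88 − 20·log₁₀(20.0/3.9) = 88 − 14.20 = 73.80 dB.
chiller: 93 − 20·log₁₀(28.5/3.9) = 93 − 17.28 = 75.72 dB.
Σ 10^(L/10) = 6.135e+07 → L_total = 10·log₁₀(6.135e+07) = 77.88 dB.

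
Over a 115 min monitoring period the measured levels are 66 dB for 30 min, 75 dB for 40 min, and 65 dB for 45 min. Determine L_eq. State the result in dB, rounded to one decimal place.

71.2 dB

The energy average is taken in the linear domain: L_eq = 10·log₁₀[(Σ tᵢ·10^(Lᵢ/10))/T], T = 115 min.
Σ tᵢ·10^(Lᵢ/10) = 30·10^(66/10) + 40·10^(75/10) + 45·10^(65/10) = 1.527e+09.
L_eq = 10·log₁₀(1.527e+09/115) = 71.23 dB.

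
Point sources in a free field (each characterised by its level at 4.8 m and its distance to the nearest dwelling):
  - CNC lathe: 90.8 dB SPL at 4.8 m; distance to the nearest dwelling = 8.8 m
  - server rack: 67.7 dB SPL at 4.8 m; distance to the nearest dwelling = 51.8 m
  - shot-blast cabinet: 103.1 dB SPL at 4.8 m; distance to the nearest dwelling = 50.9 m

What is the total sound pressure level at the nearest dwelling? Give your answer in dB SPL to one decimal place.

Apply inverse-square spreading to bring every level to the receiver, then sum 10^(L/10).
CNC lathe: 90.8 − 20·log₁₀(8.8/4.8) = 90.8 − 5.26 = 85.54 dB SPL.
server rack: 67.7 − 20·log₁₀(51.8/4.8) = 67.7 − 20.66 = 47.04 dB SPL.
shot-blast cabinet: 103.1 − 20·log₁₀(50.9/4.8) = 103.1 − 20.51 = 82.59 dB SPL.
Σ 10^(L/10) = 5.393e+08 → L_total = 10·log₁₀(5.393e+08) = 87.32 dB SPL.

87.3 dB SPL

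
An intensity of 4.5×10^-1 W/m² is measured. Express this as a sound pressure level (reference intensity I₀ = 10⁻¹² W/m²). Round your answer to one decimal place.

I/I₀ = 4.5×10^-1/10⁻¹² = 4.5×10^11, and L = 10·log₁₀(I/I₀).
L = 10·(0.6532 + 11) = 116.53 dB.

116.5 dB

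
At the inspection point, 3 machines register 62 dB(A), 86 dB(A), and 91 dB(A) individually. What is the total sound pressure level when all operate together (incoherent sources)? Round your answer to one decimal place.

92.2 dB(A)

Incoherent sources combine by intensity addition: L_total = 10·log₁₀(Σ 10^(L_i/10)).
Σ 10^(L/10) = 10^(62/10) + 10^(86/10) + 10^(91/10) = 1.659e+09.
L_total = 10·log₁₀(1.659e+09) = 92.20 dB(A).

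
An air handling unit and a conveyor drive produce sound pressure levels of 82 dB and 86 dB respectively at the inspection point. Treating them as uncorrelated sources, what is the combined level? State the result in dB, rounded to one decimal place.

87.5 dB

For uncorrelated sources the intensities add, so convert each level to linear form, sum, and take 10·log₁₀ of the total.
Σ 10^(L/10) = 10^(82/10) + 10^(86/10) = 5.566e+08.
L_total = 10·log₁₀(5.566e+08) = 87.46 dB.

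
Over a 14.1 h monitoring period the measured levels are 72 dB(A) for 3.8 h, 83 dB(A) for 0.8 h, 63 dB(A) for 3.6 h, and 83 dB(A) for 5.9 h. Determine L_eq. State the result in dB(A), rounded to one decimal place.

Weight each interval's intensity by its duration and average over T = 14.1 h:
Σ tᵢ·10^(Lᵢ/10) = 3.8·10^(72/10) + 0.8·10^(83/10) + 3.6·10^(63/10) + 5.9·10^(83/10) = 1.404e+09.
L_eq = 10·log₁₀(1.404e+09/14.1) = 79.98 dB(A).

80.0 dB(A)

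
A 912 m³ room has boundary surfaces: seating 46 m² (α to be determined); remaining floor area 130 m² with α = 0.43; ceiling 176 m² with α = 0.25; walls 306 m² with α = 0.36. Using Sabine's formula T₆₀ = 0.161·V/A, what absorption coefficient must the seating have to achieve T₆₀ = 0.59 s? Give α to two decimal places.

From T₆₀ = 0.161·V/A, the target T₆₀ = 0.59 s needs A = 0.161·912/0.59 = 248.87 m².
Absorption from the other surfaces = 130·0.43 + 176·0.25 + 306·0.36 = 210.06 m², so the seating must supply 38.81 m² over 46 m².
α = 38.81/46 = 0.844.

0.84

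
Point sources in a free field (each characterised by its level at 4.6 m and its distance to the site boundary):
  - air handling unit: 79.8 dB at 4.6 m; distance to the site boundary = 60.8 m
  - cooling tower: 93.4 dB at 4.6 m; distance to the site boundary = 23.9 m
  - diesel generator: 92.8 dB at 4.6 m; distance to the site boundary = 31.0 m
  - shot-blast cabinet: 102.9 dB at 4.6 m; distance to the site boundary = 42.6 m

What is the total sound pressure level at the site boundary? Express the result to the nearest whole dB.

Propagate each source to the receiver with L = L_ref − 20·log₁₀(r/r_ref), then add intensities.
air handling unit: 79.8 − 20·log₁₀(60.8/4.6) = 79.8 − 22.42 = 57.38 dB.
cooling tower: 93.4 − 20·log₁₀(23.9/4.6) = 93.4 − 14.31 = 79.09 dB.
diesel generator: 92.8 − 20·log₁₀(31.0/4.6) = 92.8 − 16.57 = 76.23 dB.
shot-blast cabinet: 102.9 − 20·log₁₀(42.6/4.6) = 102.9 − 19.33 = 83.57 dB.
Σ 10^(L/10) = 3.509e+08 → L_total = 10·log₁₀(3.509e+08) = 85.45 dB.

85 dB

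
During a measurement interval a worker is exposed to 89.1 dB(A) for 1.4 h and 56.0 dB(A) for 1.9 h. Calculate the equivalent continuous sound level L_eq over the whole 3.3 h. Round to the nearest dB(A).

L_eq = 10·log₁₀[(1/T)·Σ tᵢ·10^(Lᵢ/10)] with T = 3.3 h.
Σ tᵢ·10^(Lᵢ/10) = 1.4·10^(89.1/10) + 1.9·10^(56.0/10) = 1.139e+09.
L_eq = 10·log₁₀(1.139e+09/3.3) = 85.38 dB(A).

85 dB(A)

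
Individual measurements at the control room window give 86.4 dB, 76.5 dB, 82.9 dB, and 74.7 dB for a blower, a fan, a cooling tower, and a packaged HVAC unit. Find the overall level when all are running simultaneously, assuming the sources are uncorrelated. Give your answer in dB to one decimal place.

For uncorrelated sources the intensities add, so convert each level to linear form, sum, and take 10·log₁₀ of the total.
Σ 10^(L/10) = 10^(86.4/10) + 10^(76.5/10) + 10^(82.9/10) + 10^(74.7/10) = 7.057e+08.
L_total = 10·log₁₀(7.057e+08) = 88.49 dB.

88.5 dB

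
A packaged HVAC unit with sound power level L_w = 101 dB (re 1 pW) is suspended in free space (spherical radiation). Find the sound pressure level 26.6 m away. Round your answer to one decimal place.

61.5 dB

L_p = L_w − 10·log₁₀(4π·r²) with r = 26.6 m.
4π·r² = 8891 m², 10·log₁₀ of that is 39.490 dB.
L_p = 101 − 39.490 = 61.51 dB.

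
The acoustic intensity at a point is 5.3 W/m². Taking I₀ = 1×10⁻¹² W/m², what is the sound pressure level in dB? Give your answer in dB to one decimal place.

127.2 dB

I/I₀ = 5.3/10⁻¹² = 5.3×10^12, and L = 10·log₁₀(I/I₀).
L = 10·(0.7243 + 12) = 127.24 dB.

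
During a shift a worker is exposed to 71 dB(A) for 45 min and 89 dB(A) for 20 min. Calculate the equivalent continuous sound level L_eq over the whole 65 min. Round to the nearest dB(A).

84 dB(A)

L_eq = 10·log₁₀[(1/T)·Σ tᵢ·10^(Lᵢ/10)] with T = 65 min.
Σ tᵢ·10^(Lᵢ/10) = 45·10^(71/10) + 20·10^(89/10) = 1.645e+10.
L_eq = 10·log₁₀(1.645e+10/65) = 84.03 dB(A).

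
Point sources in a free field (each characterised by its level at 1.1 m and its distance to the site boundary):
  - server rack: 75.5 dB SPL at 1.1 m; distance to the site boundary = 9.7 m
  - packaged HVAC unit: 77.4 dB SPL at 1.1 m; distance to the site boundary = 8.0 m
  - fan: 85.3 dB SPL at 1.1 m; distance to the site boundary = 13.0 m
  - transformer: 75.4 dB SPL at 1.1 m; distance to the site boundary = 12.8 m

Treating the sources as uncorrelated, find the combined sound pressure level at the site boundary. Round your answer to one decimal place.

66.2 dB SPL

Apply inverse-square spreading to bring every level to the receiver, then sum 10^(L/10).
server rack: 75.5 − 20·log₁₀(9.7/1.1) = 75.5 − 18.91 = 56.59 dB SPL.
packaged HVAC unit: 77.4 − 20·log₁₀(8.0/1.1) = 77.4 − 17.23 = 60.17 dB SPL.
fan: 85.3 − 20·log₁₀(13.0/1.1) = 85.3 − 21.45 = 63.85 dB SPL.
transformer: 75.4 − 20·log₁₀(12.8/1.1) = 75.4 − 21.32 = 54.08 dB SPL.
Σ 10^(L/10) = 4.177e+06 → L_total = 10·log₁₀(4.177e+06) = 66.21 dB SPL.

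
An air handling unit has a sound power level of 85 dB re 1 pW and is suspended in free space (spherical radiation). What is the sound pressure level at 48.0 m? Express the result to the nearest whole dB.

40 dB

L_p = L_w − 10·log₁₀(4π·r²) with r = 48.0 m.
4π·r² = 2.895e+04 m², 10·log₁₀ of that is 44.617 dB.
L_p = 85 − 44.617 = 40.38 dB.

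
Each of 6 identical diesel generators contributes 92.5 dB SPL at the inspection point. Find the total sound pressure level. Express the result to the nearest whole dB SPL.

L_total = L₁ + 10·log₁₀ N for N identical incoherent sources.
L_total = 92.5 + 10·log₁₀(6) = 92.5 + 7.782 = 100.28 dB SPL.

100 dB SPL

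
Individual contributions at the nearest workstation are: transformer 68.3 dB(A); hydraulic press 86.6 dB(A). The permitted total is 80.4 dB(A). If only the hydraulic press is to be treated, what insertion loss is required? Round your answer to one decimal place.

Fixed contribution from the other source: Σ 10^(L/10) = 10^(68.3/10) = 6.761e+06 (68.30 dB(A)).
The limit corresponds to 10^(80.4/10) = 1.096e+08; subtracting the fixed part leaves 1.029e+08 for the hydraulic press, i.e. 80.12 dB(A).
So the hydraulic press must be reduced from 86.6 to 80.12 dB(A): IL = 6.48 dB.

6.5 dB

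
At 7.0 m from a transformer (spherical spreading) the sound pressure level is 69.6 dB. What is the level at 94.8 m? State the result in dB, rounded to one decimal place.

47.0 dB

Spherical spreading from a point source gives a 20·log₁₀(r₂/r₁) drop.
L₂ = 69.6 − 20·log₁₀(94.8/7.0) = 69.6 − 22.634 = 46.97 dB.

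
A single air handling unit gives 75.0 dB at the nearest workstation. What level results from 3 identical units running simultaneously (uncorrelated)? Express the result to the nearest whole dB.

With 3 equal, uncorrelated contributions the intensity is 3× that of one unit, giving a rise of 10·log₁₀ 3.
L_total = 75.0 + 10·log₁₀(3) = 75.0 + 4.771 = 79.77 dB.

80 dB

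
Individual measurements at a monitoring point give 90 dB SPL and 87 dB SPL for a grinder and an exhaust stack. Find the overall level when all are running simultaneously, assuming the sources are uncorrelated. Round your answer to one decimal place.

91.8 dB SPL

Incoherent sources combine by intensity addition: L_total = 10·log₁₀(Σ 10^(L_i/10)).
Σ 10^(L/10) = 10^(90/10) + 10^(87/10) = 1.501e+09.
L_total = 10·log₁₀(1.501e+09) = 91.76 dB SPL.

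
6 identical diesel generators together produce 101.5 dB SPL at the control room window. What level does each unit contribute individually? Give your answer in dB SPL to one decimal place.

93.7 dB SPL

Dividing the total intensity by 6 lowers the level by 10·log₁₀ 6 = 7.782 dB: L₁ = 101.5 − 7.782.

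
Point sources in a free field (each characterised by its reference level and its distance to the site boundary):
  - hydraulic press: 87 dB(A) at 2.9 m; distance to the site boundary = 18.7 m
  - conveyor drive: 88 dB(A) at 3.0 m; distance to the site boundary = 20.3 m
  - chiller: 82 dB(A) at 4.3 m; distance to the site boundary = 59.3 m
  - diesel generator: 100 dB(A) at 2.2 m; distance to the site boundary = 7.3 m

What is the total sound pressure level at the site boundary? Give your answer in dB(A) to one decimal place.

89.7 dB(A)

Apply inverse-square spreading to bring every level to the receiver, then sum 10^(L/10).
hydraulic press: 87 − 20·log₁₀(18.7/2.9) = 87 − 16.19 = 70.81 dB(A).
conveyor drive: 88 − 20·log₁₀(20.3/3.0) = 88 − 16.61 = 71.39 dB(A).
chiller: 82 − 20·log₁₀(59.3/4.3) = 82 − 22.79 = 59.21 dB(A).
diesel generator: 100 − 20·log₁₀(7.3/2.2) = 100 − 10.42 = 89.58 dB(A).
Σ 10^(L/10) = 9.349e+08 → L_total = 10·log₁₀(9.349e+08) = 89.71 dB(A).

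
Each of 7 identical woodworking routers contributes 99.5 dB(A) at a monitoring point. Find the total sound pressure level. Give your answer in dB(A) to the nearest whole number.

N identical incoherent sources raise the level by 10·log₁₀ N.
L_total = 99.5 + 10·log₁₀(7) = 99.5 + 8.451 = 107.95 dB(A).

108 dB(A)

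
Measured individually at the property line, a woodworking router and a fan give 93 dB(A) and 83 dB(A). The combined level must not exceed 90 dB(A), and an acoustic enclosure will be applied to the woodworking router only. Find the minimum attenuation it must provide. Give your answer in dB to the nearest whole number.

4 dB

Fixed contribution from the other source: Σ 10^(L/10) = 10^(83/10) = 1.995e+08 (83.00 dB(A)).
The limit corresponds to 10^(90/10) = 1.000e+09; subtracting the fixed part leaves 8.005e+08 for the woodworking router, i.e. 89.03 dB(A).
Required insertion loss = 93 − 89.03 = 3.97 dB.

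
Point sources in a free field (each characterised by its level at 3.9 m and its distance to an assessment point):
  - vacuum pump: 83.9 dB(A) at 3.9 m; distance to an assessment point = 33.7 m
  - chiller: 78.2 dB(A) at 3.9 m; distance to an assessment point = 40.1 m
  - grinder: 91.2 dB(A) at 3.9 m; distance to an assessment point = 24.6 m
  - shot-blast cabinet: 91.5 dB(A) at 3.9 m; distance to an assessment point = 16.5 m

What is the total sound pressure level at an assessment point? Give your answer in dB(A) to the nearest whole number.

Apply inverse-square spreading to bring every level to the receiver, then sum 10^(L/10).
vacuum pump: 83.9 − 20·log₁₀(33.7/3.9) = 83.9 − 18.73 = 65.17 dB(A).
chiller: 78.2 − 20·log₁₀(40.1/3.9) = 78.2 − 20.24 = 57.96 dB(A).
grinder: 91.2 − 20·log₁₀(24.6/3.9) = 91.2 − 16.00 = 75.20 dB(A).
shot-blast cabinet: 91.5 − 20·log₁₀(16.5/3.9) = 91.5 − 12.53 = 78.97 dB(A).
Σ 10^(L/10) = 1.160e+08 → L_total = 10·log₁₀(1.160e+08) = 80.64 dB(A).

81 dB(A)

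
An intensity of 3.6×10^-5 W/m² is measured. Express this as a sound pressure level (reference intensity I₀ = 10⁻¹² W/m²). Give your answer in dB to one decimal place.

75.6 dB

I/I₀ = 3.6×10^-5/10⁻¹² = 3.6×10^7, and L = 10·log₁₀(I/I₀).
L = 10·(0.5563 + 7) = 75.56 dB.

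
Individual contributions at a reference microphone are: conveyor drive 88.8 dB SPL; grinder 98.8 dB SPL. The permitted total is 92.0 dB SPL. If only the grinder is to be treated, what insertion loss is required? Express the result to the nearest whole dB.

Everything except the grinder sums to 10^(88.8/10) = 7.586e+08 in linear terms, 88.80 dB SPL.
To meet 92.0 dB SPL overall, the treated grinder may contribute at most 10^(92.0/10) − 7.586e+08 = 8.263e+08, i.e. 89.17 dB SPL.
So the grinder must be reduced from 98.8 to 89.17 dB SPL: IL = 9.63 dB.

10 dB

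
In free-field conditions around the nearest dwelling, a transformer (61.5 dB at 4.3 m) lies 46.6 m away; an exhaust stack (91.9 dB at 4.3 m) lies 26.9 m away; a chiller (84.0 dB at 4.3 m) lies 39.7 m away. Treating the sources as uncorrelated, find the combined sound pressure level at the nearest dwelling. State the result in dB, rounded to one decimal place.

Propagate each source to the receiver with L = L_ref − 20·log₁₀(r/r_ref), then add intensities.
transformer: 61.5 − 20·log₁₀(46.6/4.3) = 61.5 − 20.70 = 40.80 dB.
exhaust stack: 91.9 − 20·log₁₀(26.9/4.3) = 91.9 − 15.93 = 75.97 dB.
chiller: 84.0 − 20·log₁₀(39.7/4.3) = 84.0 − 19.31 = 64.69 dB.
Σ 10^(L/10) = 4.253e+07 → L_total = 10·log₁₀(4.253e+07) = 76.29 dB.

76.3 dB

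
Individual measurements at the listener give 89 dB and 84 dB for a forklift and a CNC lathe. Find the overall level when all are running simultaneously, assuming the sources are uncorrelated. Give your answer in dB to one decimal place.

90.2 dB

Incoherent sources combine by intensity addition: L_total = 10·log₁₀(Σ 10^(L_i/10)).
Σ 10^(L/10) = 10^(89/10) + 10^(84/10) = 1.046e+09.
L_total = 10·log₁₀(1.046e+09) = 90.19 dB.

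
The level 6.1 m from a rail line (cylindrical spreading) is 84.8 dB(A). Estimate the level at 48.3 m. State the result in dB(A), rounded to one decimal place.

For a line source, L₂ = L₁ − 10·log₁₀(r₂/r₁).
L₂ = 84.8 − 10·log₁₀(48.3/6.1) = 84.8 − 8.986 = 75.81 dB(A).

75.8 dB(A)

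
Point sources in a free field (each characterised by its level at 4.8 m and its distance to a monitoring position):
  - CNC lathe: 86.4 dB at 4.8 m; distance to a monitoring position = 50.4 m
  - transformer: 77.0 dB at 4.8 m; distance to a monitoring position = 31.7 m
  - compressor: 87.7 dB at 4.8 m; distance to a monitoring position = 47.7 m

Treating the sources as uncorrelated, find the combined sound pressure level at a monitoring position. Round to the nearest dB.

Apply inverse-square spreading to bring every level to the receiver, then sum 10^(L/10).
CNC lathe: 86.4 − 20·log₁₀(50.4/4.8) = 86.4 − 20.42 = 65.98 dB.
transformer: 77.0 − 20·log₁₀(31.7/4.8) = 77.0 − 16.40 = 60.60 dB.
compressor: 87.7 − 20·log₁₀(47.7/4.8) = 87.7 − 19.95 = 67.75 dB.
Σ 10^(L/10) = 1.107e+07 → L_total = 10·log₁₀(1.107e+07) = 70.44 dB.

70 dB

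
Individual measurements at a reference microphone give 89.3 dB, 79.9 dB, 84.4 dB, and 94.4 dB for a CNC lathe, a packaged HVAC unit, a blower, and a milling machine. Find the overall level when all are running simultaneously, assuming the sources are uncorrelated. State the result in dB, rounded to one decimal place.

96.0 dB

Incoherent sources combine by intensity addition: L_total = 10·log₁₀(Σ 10^(L_i/10)).
Σ 10^(L/10) = 10^(89.3/10) + 10^(79.9/10) + 10^(84.4/10) + 10^(94.4/10) = 3.979e+09.
L_total = 10·log₁₀(3.979e+09) = 96.00 dB.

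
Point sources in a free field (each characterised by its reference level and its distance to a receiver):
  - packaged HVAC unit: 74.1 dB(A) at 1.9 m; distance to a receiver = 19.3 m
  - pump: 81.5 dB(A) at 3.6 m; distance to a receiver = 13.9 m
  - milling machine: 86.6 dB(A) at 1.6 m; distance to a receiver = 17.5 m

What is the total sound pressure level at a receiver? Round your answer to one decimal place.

71.3 dB(A)

Propagate each source to the receiver with L = L_ref − 20·log₁₀(r/r_ref), then add intensities.
packaged HVAC unit: 74.1 − 20·log₁₀(19.3/1.9) = 74.1 − 20.14 = 53.96 dB(A).
pump: 81.5 − 20·log₁₀(13.9/3.6) = 81.5 − 11.73 = 69.77 dB(A).
milling machine: 86.6 − 20·log₁₀(17.5/1.6) = 86.6 − 20.78 = 65.82 dB(A).
Σ 10^(L/10) = 1.354e+07 → L_total = 10·log₁₀(1.354e+07) = 71.32 dB(A).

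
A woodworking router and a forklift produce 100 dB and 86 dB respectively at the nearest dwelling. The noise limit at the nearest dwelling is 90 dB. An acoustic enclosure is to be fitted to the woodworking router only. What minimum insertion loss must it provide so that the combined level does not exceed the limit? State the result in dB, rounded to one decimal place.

12.2 dB

Fixed contribution from the other source: Σ 10^(L/10) = 10^(86/10) = 3.981e+08 (86.00 dB).
The limit corresponds to 10^(90/10) = 1.000e+09; subtracting the fixed part leaves 6.019e+08 for the woodworking router, i.e. 87.80 dB.
Required insertion loss = 100 − 87.80 = 12.20 dB.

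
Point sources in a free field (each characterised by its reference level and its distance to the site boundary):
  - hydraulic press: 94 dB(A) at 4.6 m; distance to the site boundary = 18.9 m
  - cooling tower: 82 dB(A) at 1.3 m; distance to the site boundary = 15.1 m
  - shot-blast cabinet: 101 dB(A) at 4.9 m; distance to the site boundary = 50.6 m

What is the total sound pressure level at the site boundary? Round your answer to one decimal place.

84.3 dB(A)

Apply inverse-square spreading to bring every level to the receiver, then sum 10^(L/10).
hydraulic press: 94 − 20·log₁₀(18.9/4.6) = 94 − 12.27 = 81.73 dB(A).
cooling tower: 82 − 20·log₁₀(15.1/1.3) = 82 − 21.30 = 60.70 dB(A).
shot-blast cabinet: 101 − 20·log₁₀(50.6/4.9) = 101 − 20.28 = 80.72 dB(A).
Σ 10^(L/10) = 2.680e+08 → L_total = 10·log₁₀(2.680e+08) = 84.28 dB(A).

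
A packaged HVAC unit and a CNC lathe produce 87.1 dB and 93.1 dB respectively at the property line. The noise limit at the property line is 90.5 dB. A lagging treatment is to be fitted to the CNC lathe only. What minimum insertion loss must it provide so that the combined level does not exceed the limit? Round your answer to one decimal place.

Fixed contribution from the other source: Σ 10^(L/10) = 10^(87.1/10) = 5.129e+08 (87.10 dB).
The limit corresponds to 10^(90.5/10) = 1.122e+09; subtracting the fixed part leaves 6.092e+08 for the CNC lathe, i.e. 87.85 dB.
So the CNC lathe must be reduced from 93.1 to 87.85 dB: IL = 5.25 dB.

5.3 dB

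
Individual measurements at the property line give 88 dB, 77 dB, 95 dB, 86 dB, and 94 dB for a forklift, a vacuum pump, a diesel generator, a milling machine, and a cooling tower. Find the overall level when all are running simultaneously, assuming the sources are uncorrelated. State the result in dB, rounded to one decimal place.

98.3 dB

Incoherent sources combine by intensity addition: L_total = 10·log₁₀(Σ 10^(L_i/10)).
Σ 10^(L/10) = 10^(88/10) + 10^(77/10) + 10^(95/10) + 10^(86/10) + 10^(94/10) = 6.753e+09.
L_total = 10·log₁₀(6.753e+09) = 98.30 dB.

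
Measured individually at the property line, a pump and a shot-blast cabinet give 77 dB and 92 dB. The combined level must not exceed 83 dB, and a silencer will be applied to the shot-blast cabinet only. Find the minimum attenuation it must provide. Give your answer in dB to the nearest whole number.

10 dB

The untreated sources together contribute 10^(77/10) = 5.012e+07, i.e. 77.00 dB.
To meet 83 dB overall, the treated shot-blast cabinet may contribute at most 10^(83/10) − 5.012e+07 = 1.494e+08, i.e. 81.74 dB.
So the shot-blast cabinet must be reduced from 92 to 81.74 dB: IL = 10.26 dB.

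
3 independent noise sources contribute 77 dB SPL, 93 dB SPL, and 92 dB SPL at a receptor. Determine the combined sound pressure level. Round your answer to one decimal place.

95.6 dB SPL

Incoherent sources combine by intensity addition: L_total = 10·log₁₀(Σ 10^(L_i/10)).
Σ 10^(L/10) = 10^(77/10) + 10^(93/10) + 10^(92/10) = 3.630e+09.
L_total = 10·log₁₀(3.630e+09) = 95.60 dB SPL.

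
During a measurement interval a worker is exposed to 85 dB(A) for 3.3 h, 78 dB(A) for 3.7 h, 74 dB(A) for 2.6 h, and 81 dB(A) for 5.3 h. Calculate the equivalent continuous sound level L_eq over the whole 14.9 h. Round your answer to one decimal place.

81.3 dB(A)

L_eq = 10·log₁₀[(1/T)·Σ tᵢ·10^(Lᵢ/10)] with T = 14.9 h.
Σ tᵢ·10^(Lᵢ/10) = 3.3·10^(85/10) + 3.7·10^(78/10) + 2.6·10^(74/10) + 5.3·10^(81/10) = 2.010e+09.
L_eq = 10·log₁₀(2.010e+09/14.9) = 81.30 dB(A).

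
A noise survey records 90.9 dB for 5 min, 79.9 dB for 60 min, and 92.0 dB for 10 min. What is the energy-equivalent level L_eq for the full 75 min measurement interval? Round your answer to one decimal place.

Weight each interval's intensity by its duration and average over T = 75 min:
Σ tᵢ·10^(Lᵢ/10) = 5·10^(90.9/10) + 60·10^(79.9/10) + 10·10^(92.0/10) = 2.786e+10.
L_eq = 10·log₁₀(2.786e+10/75) = 85.70 dB.

85.7 dB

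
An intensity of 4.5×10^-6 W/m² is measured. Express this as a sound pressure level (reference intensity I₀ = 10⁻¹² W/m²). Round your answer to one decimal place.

L = 10·log₁₀(I/I₀) = 10·log₁₀(4.5×10^-6/10⁻¹²) = 10·log₁₀(4.5×10^6).
L = 10·(0.6532 + 6) = 66.53 dB.

66.5 dB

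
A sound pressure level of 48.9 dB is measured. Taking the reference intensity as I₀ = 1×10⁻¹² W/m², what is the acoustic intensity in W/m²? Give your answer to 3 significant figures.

7.76e-08 W/m²

L = 10·log₁₀(I/I₀) ⇒ I = I₀·10^(L/10) = 10⁻¹² × 10^4.89.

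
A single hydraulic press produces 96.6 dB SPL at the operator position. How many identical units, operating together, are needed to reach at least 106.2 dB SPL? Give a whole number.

10

Need L₁ + 10·log₁₀ N ≥ 106.2, i.e. log₁₀ N ≥ 0.96.
N ≥ 10^(9.6/10) = 9.120, so N = 10.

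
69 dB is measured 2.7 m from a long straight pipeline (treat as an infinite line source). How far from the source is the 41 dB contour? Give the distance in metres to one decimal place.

1703.6 m

For a line source L₁ − L₂ = 10·log₁₀(r₂/r₁), so r₂ = r₁·10^((L₁−L₂)/10).
r₂ = 2.7·10^((69−41)/10) = 2.7·10^(28.0/10) = 1703.58 m.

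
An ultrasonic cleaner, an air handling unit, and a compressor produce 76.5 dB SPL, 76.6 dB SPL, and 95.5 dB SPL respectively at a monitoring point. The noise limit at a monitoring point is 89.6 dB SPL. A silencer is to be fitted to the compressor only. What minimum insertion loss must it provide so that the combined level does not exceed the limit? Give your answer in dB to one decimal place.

Fixed contribution from the other sources: Σ 10^(L/10) = 10^(76.5/10) + 10^(76.6/10) = 9.038e+07 (79.56 dB SPL).
To meet 89.6 dB SPL overall, the treated compressor may contribute at most 10^(89.6/10) − 9.038e+07 = 8.216e+08, i.e. 89.15 dB SPL.
Required insertion loss = 95.5 − 89.15 = 6.35 dB.

6.4 dB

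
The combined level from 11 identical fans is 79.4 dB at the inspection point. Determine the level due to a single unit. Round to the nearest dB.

11 equal contributions raise the level by 10·log₁₀ 11 = 10.414 dB, so each unit alone gives 79.4 − 10.414.

69 dB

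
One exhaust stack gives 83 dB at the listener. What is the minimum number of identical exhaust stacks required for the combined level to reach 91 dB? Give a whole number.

7

Need L₁ + 10·log₁₀ N ≥ 91, i.e. log₁₀ N ≥ 0.80.
N ≥ 10^(8.0/10) = 6.310, so N = 7.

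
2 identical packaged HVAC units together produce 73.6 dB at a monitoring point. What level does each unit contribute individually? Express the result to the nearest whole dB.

Dividing the total intensity by 2 lowers the level by 10·log₁₀ 2 = 3.010 dB: L₁ = 73.6 − 3.010.

71 dB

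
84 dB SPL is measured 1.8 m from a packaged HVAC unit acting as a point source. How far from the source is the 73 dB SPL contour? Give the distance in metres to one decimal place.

For a point source L₁ − L₂ = 20·log₁₀(r₂/r₁), so r₂ = r₁·10^((L₁−L₂)/20).
r₂ = 1.8·10^((84−73)/20) = 1.8·10^(11.0/20) = 6.39 m.

6.4 m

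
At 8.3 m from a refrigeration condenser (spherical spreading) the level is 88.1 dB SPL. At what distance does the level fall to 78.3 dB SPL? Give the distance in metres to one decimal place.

25.6 m

Point-source spreading drops the level by 20·log₁₀(r₂/r₁); inverting, r₂/r₁ = 10^(ΔL/20).
r₂ = 8.3·10^((88.1−78.3)/20) = 8.3·10^(9.8/20) = 25.65 m.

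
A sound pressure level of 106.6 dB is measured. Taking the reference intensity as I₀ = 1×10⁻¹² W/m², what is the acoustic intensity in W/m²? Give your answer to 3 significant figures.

I/I₀ = 10^(106.6/10) = 4.571e+10, so I = 4.571e+10 × 10⁻¹² W/m².

0.0457 W/m²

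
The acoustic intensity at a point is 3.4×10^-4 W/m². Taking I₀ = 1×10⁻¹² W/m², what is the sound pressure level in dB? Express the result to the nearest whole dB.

L = 10·log₁₀(I/I₀) = 10·log₁₀(3.4×10^-4/10⁻¹²) = 10·log₁₀(3.4×10^8).
L = 10·(0.5315 + 8) = 85.31 dB.

85 dB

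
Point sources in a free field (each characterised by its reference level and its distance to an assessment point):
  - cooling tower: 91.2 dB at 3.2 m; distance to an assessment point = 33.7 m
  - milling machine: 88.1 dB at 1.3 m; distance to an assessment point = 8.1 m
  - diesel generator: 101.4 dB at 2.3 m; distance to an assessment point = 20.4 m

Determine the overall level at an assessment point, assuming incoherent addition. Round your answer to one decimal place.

Propagate each source to the receiver with L = L_ref − 20·log₁₀(r/r_ref), then add intensities.
cooling tower: 91.2 − 20·log₁₀(33.7/3.2) = 91.2 − 20.45 = 70.75 dB.
milling machine: 88.1 − 20·log₁₀(8.1/1.3) = 88.1 − 15.89 = 72.21 dB.
diesel generator: 101.4 − 20·log₁₀(20.4/2.3) = 101.4 − 18.96 = 82.44 dB.
Σ 10^(L/10) = 2.040e+08 → L_total = 10·log₁₀(2.040e+08) = 83.10 dB.

83.1 dB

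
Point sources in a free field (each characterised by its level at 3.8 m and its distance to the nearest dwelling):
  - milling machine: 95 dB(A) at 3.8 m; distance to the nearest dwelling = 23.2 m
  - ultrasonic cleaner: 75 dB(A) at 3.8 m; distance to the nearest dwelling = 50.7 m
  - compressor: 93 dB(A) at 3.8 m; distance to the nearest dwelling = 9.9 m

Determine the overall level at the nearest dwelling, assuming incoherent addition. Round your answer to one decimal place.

First find each source's level at the receiver (point-source: −20·log₁₀(r/r_ref)), then combine on an intensity basis.
milling machine: 95 − 20·log₁₀(23.2/3.8) = 95 − 15.71 = 79.29 dB(A).
ultrasonic cleaner: 75 − 20·log₁₀(50.7/3.8) = 75 − 22.50 = 52.50 dB(A).
compressor: 93 − 20·log₁₀(9.9/3.8) = 93 − 8.32 = 84.68 dB(A).
Σ 10^(L/10) = 3.790e+08 → L_total = 10·log₁₀(3.790e+08) = 85.79 dB(A).

85.8 dB(A)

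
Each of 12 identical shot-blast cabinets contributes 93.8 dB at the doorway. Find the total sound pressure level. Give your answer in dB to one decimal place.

104.6 dB

L_total = L₁ + 10·log₁₀ N for N identical incoherent sources.
L_total = 93.8 + 10·log₁₀(12) = 93.8 + 10.792 = 104.59 dB.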